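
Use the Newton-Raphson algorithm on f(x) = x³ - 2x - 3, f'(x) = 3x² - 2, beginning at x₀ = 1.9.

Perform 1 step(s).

f(x) = x³ - 2x - 3
f'(x) = 3x² - 2
x₀ = 1.9

Newton-Raphson formula: x_{n+1} = x_n - f(x_n)/f'(x_n)

Iteration 1:
  f(1.900000) = 0.059000
  f'(1.900000) = 8.830000
  x_1 = 1.900000 - 0.059000/8.830000 = 1.893318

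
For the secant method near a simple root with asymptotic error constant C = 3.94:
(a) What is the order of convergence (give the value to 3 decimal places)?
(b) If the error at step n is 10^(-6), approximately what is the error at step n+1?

(a) Secant method has superlinear convergence with order φ = (1+√5)/2 ≈ 1.618.
    This means |e_{n+1}| ≈ C|e_n|^1.618.

(b) With |e_n| = 10^(-6) and C = 3.94:
    |e_{n+1}| ≈ 3.94 × (10^(-6))^1.618 = 3.94 × 10^(-9.71)

(a) ≈ 1.618 (golden ratio); (b) |e_{n+1}| ≈ 7.714e-10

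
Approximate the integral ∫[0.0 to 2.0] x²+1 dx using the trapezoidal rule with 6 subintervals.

f(x) = x²+1
a = 0.0, b = 2.0, n = 6
h = (b - a)/n = 0.333333

Trapezoidal rule: (h/2)[f(x₀) + 2f(x₁) + 2f(x₂) + ... + f(xₙ)]

x_0 = 0.0000, f(x_0) = 1.000000, coefficient = 1
x_1 = 0.3333, f(x_1) = 1.111111, coefficient = 2
x_2 = 0.6667, f(x_2) = 1.444444, coefficient = 2
x_3 = 1.0000, f(x_3) = 2.000000, coefficient = 2
x_4 = 1.3333, f(x_4) = 2.777778, coefficient = 2
x_5 = 1.6667, f(x_5) = 3.777778, coefficient = 2
x_6 = 2.0000, f(x_6) = 5.000000, coefficient = 1

I ≈ (0.333333/2) × 28.222222 = 4.703704
Exact value: 4.666667
Error: 0.037037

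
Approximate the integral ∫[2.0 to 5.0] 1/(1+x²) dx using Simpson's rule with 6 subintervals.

f(x) = 1/(1+x²)
a = 2.0, b = 5.0, n = 6
h = (b - a)/n = 0.500000

Simpson's rule: (h/3)[f(x₀) + 4f(x₁) + 2f(x₂) + ... + f(xₙ)]

x_0 = 2.0000, f(x_0) = 0.200000, coefficient = 1
x_1 = 2.5000, f(x_1) = 0.137931, coefficient = 4
x_2 = 3.0000, f(x_2) = 0.100000, coefficient = 2
x_3 = 3.5000, f(x_3) = 0.075472, coefficient = 4
x_4 = 4.0000, f(x_4) = 0.058824, coefficient = 2
x_5 = 4.5000, f(x_5) = 0.047059, coefficient = 4
x_6 = 5.0000, f(x_6) = 0.038462, coefficient = 1

I ≈ (0.500000/3) × 1.597955 = 0.266326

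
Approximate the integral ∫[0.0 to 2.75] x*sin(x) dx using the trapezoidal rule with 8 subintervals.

f(x) = x*sin(x)
a = 0.0, b = 2.75, n = 8
h = (b - a)/n = 0.343750

Trapezoidal rule: (h/2)[f(x₀) + 2f(x₁) + 2f(x₂) + ... + f(xₙ)]

x_0 = 0.0000, f(x_0) = 0.000000, coefficient = 1
x_1 = 0.3438, f(x_1) = 0.115851, coefficient = 2
x_2 = 0.6875, f(x_2) = 0.436292, coefficient = 2
x_3 = 1.0312, f(x_3) = 0.884753, coefficient = 2
x_4 = 1.3750, f(x_4) = 1.348728, coefficient = 2
x_5 = 1.7188, f(x_5) = 1.699972, coefficient = 2
x_6 = 2.0625, f(x_6) = 1.818155, coefficient = 2
x_7 = 2.4062, f(x_7) = 1.614212, coefficient = 2
x_8 = 2.7500, f(x_8) = 1.049568, coefficient = 1

I ≈ (0.343750/2) × 16.885494 = 2.902194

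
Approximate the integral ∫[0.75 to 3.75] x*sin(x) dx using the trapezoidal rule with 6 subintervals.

f(x) = x*sin(x)
a = 0.75, b = 3.75, n = 6
h = (b - a)/n = 0.500000

Trapezoidal rule: (h/2)[f(x₀) + 2f(x₁) + 2f(x₂) + ... + f(xₙ)]

x_0 = 0.7500, f(x_0) = 0.511229, coefficient = 1
x_1 = 1.2500, f(x_1) = 1.186231, coefficient = 2
x_2 = 1.7500, f(x_2) = 1.721975, coefficient = 2
x_3 = 2.2500, f(x_3) = 1.750665, coefficient = 2
x_4 = 2.7500, f(x_4) = 1.049568, coefficient = 2
x_5 = 3.2500, f(x_5) = -0.351634, coefficient = 2
x_6 = 3.7500, f(x_6) = -2.143355, coefficient = 1

I ≈ (0.500000/2) × 9.081483 = 2.270371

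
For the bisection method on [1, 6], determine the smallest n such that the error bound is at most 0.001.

We need (b-a)/2^n ≤ 0.001
(6 - 1)/2^n ≤ 0.001
5/2^n ≤ 0.001
2^n ≥ 5000
n ≥ log₂(5000) = 12.29
n ≥ 13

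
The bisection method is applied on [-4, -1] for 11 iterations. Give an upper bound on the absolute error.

Bisection error bound: |error| ≤ (b-a)/2^n
|error| ≤ (-1 - (-4))/2^11 = 3/2^11
|error| ≤ 0.0014648438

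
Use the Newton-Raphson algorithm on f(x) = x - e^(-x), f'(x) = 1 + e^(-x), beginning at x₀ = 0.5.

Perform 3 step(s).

f(x) = x - e^(-x)
f'(x) = 1 + e^(-x)
x₀ = 0.5

Newton-Raphson formula: x_{n+1} = x_n - f(x_n)/f'(x_n)

Iteration 1:
  f(0.500000) = -0.106531
  f'(0.500000) = 1.606531
  x_1 = 0.500000 - (-0.106531)/1.606531 = 0.566311
Iteration 2:
  f(0.566311) = -0.001305
  f'(0.566311) = 1.567616
  x_2 = 0.566311 - (-0.001305)/1.567616 = 0.567143
Iteration 3:
  f(0.567143) = 0.000000
  f'(0.567143) = 1.567143
  x_3 = 0.567143 - 0.000000/1.567143 = 0.567143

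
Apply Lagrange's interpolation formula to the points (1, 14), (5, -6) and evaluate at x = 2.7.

Lagrange interpolation formula:
P(x) = Σ yᵢ × Lᵢ(x)
where Lᵢ(x) = Π_{j≠i} (x - xⱼ)/(xᵢ - xⱼ)

L_0(2.7) = (2.7 - 5)/(1 - 5) = 0.575000
L_1(2.7) = (2.7 - 1)/(5 - 1) = 0.425000

P(2.7) = 14×L_0(2.7) + (-6)×L_1(2.7)
P(2.7) = 5.500000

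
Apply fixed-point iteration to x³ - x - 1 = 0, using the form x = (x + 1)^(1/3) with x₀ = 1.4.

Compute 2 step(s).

Equation: x³ - x - 1 = 0
Fixed-point form: x = (x + 1)^(1/3)
x₀ = 1.4

x_1 = g(1.400000) = 1.338866
x_2 = g(1.338866) = 1.327400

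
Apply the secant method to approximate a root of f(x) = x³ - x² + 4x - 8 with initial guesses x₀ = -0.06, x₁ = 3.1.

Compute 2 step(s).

f(x) = x³ - x² + 4x - 8
x₀ = -0.06, x₁ = 3.1

Secant formula: x_{n+1} = x_n - f(x_n)(x_n - x_{n-1})/(f(x_n) - f(x_{n-1}))

Iteration 1:
  f(-0.060000) = -8.243816
  f(3.100000) = 24.581000
  x_2 = 3.100000 - 24.581000×(3.100000 - (-0.060000))/(24.581000 - (-8.243816))
       = 0.733621
Iteration 2:
  f(3.100000) = 24.581000
  f(0.733621) = -5.208882
  x_3 = 0.733621 - (-5.208882)×(0.733621 - 3.100000)/(-5.208882 - 24.581000)
       = 1.147392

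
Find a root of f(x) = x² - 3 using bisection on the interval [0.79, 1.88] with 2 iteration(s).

f(x) = x² - 3
Initial interval: [0.79, 1.88]

Iteration 1:
  c_1 = (0.790000 + 1.880000)/2 = 1.335000
  f(c_1) = f(1.335000) = -1.217775
  f(a) × f(c) ≥ 0, new interval: [1.335000, 1.880000]
Iteration 2:
  c_2 = (1.335000 + 1.880000)/2 = 1.607500
  f(c_2) = f(1.607500) = -0.415944
  f(a) × f(c) ≥ 0, new interval: [1.607500, 1.880000]

After 2 iteration(s), the approximation is c_2 = 1.607500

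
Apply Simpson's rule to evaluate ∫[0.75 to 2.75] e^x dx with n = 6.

f(x) = e^x
a = 0.75, b = 2.75, n = 6
h = (b - a)/n = 0.333333

Simpson's rule: (h/3)[f(x₀) + 4f(x₁) + 2f(x₂) + ... + f(xₙ)]

x_0 = 0.7500, f(x_0) = 2.117000, coefficient = 1
x_1 = 1.0833, f(x_1) = 2.954512, coefficient = 4
x_2 = 1.4167, f(x_2) = 4.123353, coefficient = 2
x_3 = 1.7500, f(x_3) = 5.754603, coefficient = 4
x_4 = 2.0833, f(x_4) = 8.031195, coefficient = 2
x_5 = 2.4167, f(x_5) = 11.208436, coefficient = 4
x_6 = 2.7500, f(x_6) = 15.642632, coefficient = 1

I ≈ (0.333333/3) × 121.738927 = 13.526547
Exact value: 13.525632
Error: 0.000916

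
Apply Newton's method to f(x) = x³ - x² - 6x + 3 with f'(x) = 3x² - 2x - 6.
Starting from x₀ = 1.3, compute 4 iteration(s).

f(x) = x³ - x² - 6x + 3
f'(x) = 3x² - 2x - 6
x₀ = 1.3

Newton-Raphson formula: x_{n+1} = x_n - f(x_n)/f'(x_n)

Iteration 1:
  f(1.300000) = -4.293000
  f'(1.300000) = -3.530000
  x_1 = 1.300000 - (-4.293000)/(-3.530000) = 0.083853
Iteration 2:
  f(0.083853) = 2.490442
  f'(0.083853) = -6.146612
  x_2 = 0.083853 - 2.490442/(-6.146612) = 0.489026
Iteration 3:
  f(0.489026) = -0.056353
  f'(0.489026) = -6.260613
  x_3 = 0.489026 - (-0.056353)/(-6.260613) = 0.480025
Iteration 4:
  f(0.480025) = 0.000037
  f'(0.480025) = -6.268778
  x_4 = 0.480025 - 0.000037/(-6.268778) = 0.480031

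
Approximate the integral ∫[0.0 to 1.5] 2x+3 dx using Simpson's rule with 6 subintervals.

f(x) = 2x+3
a = 0.0, b = 1.5, n = 6
h = (b - a)/n = 0.250000

Simpson's rule: (h/3)[f(x₀) + 4f(x₁) + 2f(x₂) + ... + f(xₙ)]

x_0 = 0.0000, f(x_0) = 3.000000, coefficient = 1
x_1 = 0.2500, f(x_1) = 3.500000, coefficient = 4
x_2 = 0.5000, f(x_2) = 4.000000, coefficient = 2
x_3 = 0.7500, f(x_3) = 4.500000, coefficient = 4
x_4 = 1.0000, f(x_4) = 5.000000, coefficient = 2
x_5 = 1.2500, f(x_5) = 5.500000, coefficient = 4
x_6 = 1.5000, f(x_6) = 6.000000, coefficient = 1

I ≈ (0.250000/3) × 81.000000 = 6.750000
Exact value: 6.750000
Error: 0.000000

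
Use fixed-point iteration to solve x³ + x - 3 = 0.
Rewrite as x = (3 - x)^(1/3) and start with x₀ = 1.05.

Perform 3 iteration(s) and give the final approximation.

Equation: x³ + x - 3 = 0
Fixed-point form: x = (3 - x)^(1/3)
x₀ = 1.05

x_1 = g(1.050000) = 1.249333
x_2 = g(1.249333) = 1.205224
x_3 = g(1.205224) = 1.215262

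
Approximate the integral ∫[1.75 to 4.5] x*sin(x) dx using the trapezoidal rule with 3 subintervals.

f(x) = x*sin(x)
a = 1.75, b = 4.5, n = 3
h = (b - a)/n = 0.916667

Trapezoidal rule: (h/2)[f(x₀) + 2f(x₁) + 2f(x₂) + ... + f(xₙ)]

x_0 = 1.7500, f(x_0) = 1.721975, coefficient = 1
x_1 = 2.6667, f(x_1) = 1.219394, coefficient = 2
x_2 = 3.5833, f(x_2) = -1.531924, coefficient = 2
x_3 = 4.5000, f(x_3) = -4.398886, coefficient = 1

I ≈ (0.916667/2) × -3.301971 = -1.513403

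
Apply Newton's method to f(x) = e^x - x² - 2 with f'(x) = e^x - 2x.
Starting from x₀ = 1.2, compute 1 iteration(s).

f(x) = e^x - x² - 2
f'(x) = e^x - 2x
x₀ = 1.2

Newton-Raphson formula: x_{n+1} = x_n - f(x_n)/f'(x_n)

Iteration 1:
  f(1.200000) = -0.119883
  f'(1.200000) = 0.920117
  x_1 = 1.200000 - (-0.119883)/0.920117 = 1.330291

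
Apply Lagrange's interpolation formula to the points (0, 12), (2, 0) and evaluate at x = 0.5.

Lagrange interpolation formula:
P(x) = Σ yᵢ × Lᵢ(x)
where Lᵢ(x) = Π_{j≠i} (x - xⱼ)/(xᵢ - xⱼ)

L_0(0.5) = (0.5 - 2)/(0 - 2) = 0.750000
L_1(0.5) = (0.5 - 0)/(2 - 0) = 0.250000

P(0.5) = 12×L_0(0.5) + 0×L_1(0.5)
P(0.5) = 9.000000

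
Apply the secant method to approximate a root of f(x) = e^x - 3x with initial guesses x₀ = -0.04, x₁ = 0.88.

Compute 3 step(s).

f(x) = e^x - 3x
x₀ = -0.04, x₁ = 0.88

Secant formula: x_{n+1} = x_n - f(x_n)(x_n - x_{n-1})/(f(x_n) - f(x_{n-1}))

Iteration 1:
  f(-0.040000) = 1.080789
  f(0.880000) = -0.229100
  x_2 = 0.880000 - (-0.229100)×(0.880000 - (-0.040000))/(-0.229100 - 1.080789)
       = 0.719092
Iteration 2:
  f(0.880000) = -0.229100
  f(0.719092) = -0.104707
  x_3 = 0.719092 - (-0.104707)×(0.719092 - 0.880000)/(-0.104707 - (-0.229100))
       = 0.583648
Iteration 3:
  f(0.719092) = -0.104707
  f(0.583648) = 0.041621
  x_4 = 0.583648 - 0.041621×(0.583648 - 0.719092)/(0.041621 - (-0.104707))
       = 0.622174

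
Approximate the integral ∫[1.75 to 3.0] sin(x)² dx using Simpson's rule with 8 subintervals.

f(x) = sin(x)²
a = 1.75, b = 3.0, n = 8
h = (b - a)/n = 0.156250

Simpson's rule: (h/3)[f(x₀) + 4f(x₁) + 2f(x₂) + ... + f(xₙ)]

x_0 = 1.7500, f(x_0) = 0.968228, coefficient = 1
x_1 = 1.9062, f(x_1) = 0.891629, coefficient = 4
x_2 = 2.0625, f(x_2) = 0.777095, coefficient = 2
x_3 = 2.2188, f(x_3) = 0.635720, coefficient = 4
x_4 = 2.3750, f(x_4) = 0.481199, coefficient = 2
x_5 = 2.5312, f(x_5) = 0.328499, coefficient = 4
x_6 = 2.6875, f(x_6) = 0.192411, coefficient = 2
x_7 = 2.8438, f(x_7) = 0.086118, coefficient = 4
x_8 = 3.0000, f(x_8) = 0.019915, coefficient = 1

I ≈ (0.156250/3) × 11.657417 = 0.607157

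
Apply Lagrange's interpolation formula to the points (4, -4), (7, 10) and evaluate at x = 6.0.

Lagrange interpolation formula:
P(x) = Σ yᵢ × Lᵢ(x)
where Lᵢ(x) = Π_{j≠i} (x - xⱼ)/(xᵢ - xⱼ)

L_0(6.0) = (6.0 - 7)/(4 - 7) = 0.333333
L_1(6.0) = (6.0 - 4)/(7 - 4) = 0.666667

P(6.0) = (-4)×L_0(6.0) + 10×L_1(6.0)
P(6.0) = 5.333333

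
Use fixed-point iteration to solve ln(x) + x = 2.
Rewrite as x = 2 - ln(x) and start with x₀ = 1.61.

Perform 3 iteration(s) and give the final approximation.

Equation: ln(x) + x = 2
Fixed-point form: x = 2 - ln(x)
x₀ = 1.61

x_1 = g(1.610000) = 1.523766
x_2 = g(1.523766) = 1.578815
x_3 = g(1.578815) = 1.543325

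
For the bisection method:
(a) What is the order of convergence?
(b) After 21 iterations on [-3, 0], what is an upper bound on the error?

(a) Bisection has linear (order 1) convergence; the error is halved each step.

(b) Error bound = (b-a)/2^n = (0 - (-3))/2^{21}
    = 3/2^{21}

(a) 1 (linear); (b) error ≤ 1.43e-06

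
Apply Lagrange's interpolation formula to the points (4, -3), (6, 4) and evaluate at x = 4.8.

Lagrange interpolation formula:
P(x) = Σ yᵢ × Lᵢ(x)
where Lᵢ(x) = Π_{j≠i} (x - xⱼ)/(xᵢ - xⱼ)

L_0(4.8) = (4.8 - 6)/(4 - 6) = 0.600000
L_1(4.8) = (4.8 - 4)/(6 - 4) = 0.400000

P(4.8) = (-3)×L_0(4.8) + 4×L_1(4.8)
P(4.8) = -0.200000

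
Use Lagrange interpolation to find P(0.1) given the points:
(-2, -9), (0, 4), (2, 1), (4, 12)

Lagrange interpolation formula:
P(x) = Σ yᵢ × Lᵢ(x)
where Lᵢ(x) = Π_{j≠i} (x - xⱼ)/(xᵢ - xⱼ)

L_0(0.1) = (0.1 - 0)/(-2 - 0) × (0.1 - 2)/(-2 - 2) × (0.1 - 4)/(-2 - 4) = -0.015438
L_1(0.1) = (0.1 - (-2))/(0 - (-2)) × (0.1 - 2)/(0 - 2) × (0.1 - 4)/(0 - 4) = 0.972562
L_2(0.1) = (0.1 - (-2))/(2 - (-2)) × (0.1 - 0)/(2 - 0) × (0.1 - 4)/(2 - 4) = 0.051188
L_3(0.1) = (0.1 - (-2))/(4 - (-2)) × (0.1 - 0)/(4 - 0) × (0.1 - 2)/(4 - 2) = -0.008313

P(0.1) = (-9)×L_0(0.1) + 4×L_1(0.1) + 1×L_2(0.1) + 12×L_3(0.1)
P(0.1) = 3.980625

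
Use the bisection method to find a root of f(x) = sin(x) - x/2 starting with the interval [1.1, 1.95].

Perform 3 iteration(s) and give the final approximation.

f(x) = sin(x) - x/2
Initial interval: [1.1, 1.95]

Iteration 1:
  c_1 = (1.100000 + 1.950000)/2 = 1.525000
  f(c_1) = f(1.525000) = 0.236452
  f(a) × f(c) ≥ 0, new interval: [1.525000, 1.950000]
Iteration 2:
  c_2 = (1.525000 + 1.950000)/2 = 1.737500
  f(c_2) = f(1.737500) = 0.117387
  f(a) × f(c) ≥ 0, new interval: [1.737500, 1.950000]
Iteration 3:
  c_3 = (1.737500 + 1.950000)/2 = 1.843750
  f(c_3) = f(1.843750) = 0.041104
  f(a) × f(c) ≥ 0, new interval: [1.843750, 1.950000]

After 3 iteration(s), the approximation is c_3 = 1.843750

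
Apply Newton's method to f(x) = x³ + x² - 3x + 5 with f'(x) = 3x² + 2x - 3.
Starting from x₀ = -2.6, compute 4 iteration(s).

f(x) = x³ + x² - 3x + 5
f'(x) = 3x² + 2x - 3
x₀ = -2.6

Newton-Raphson formula: x_{n+1} = x_n - f(x_n)/f'(x_n)

Iteration 1:
  f(-2.600000) = 1.984000
  f'(-2.600000) = 12.080000
  x_1 = -2.600000 - 1.984000/12.080000 = -2.764238
Iteration 2:
  f(-2.764238) = -0.187855
  f'(-2.764238) = 14.394565
  x_2 = -2.764238 - (-0.187855)/14.394565 = -2.751188
Iteration 3:
  f(-2.751188) = -0.001240
  f'(-2.751188) = 14.204730
  x_3 = -2.751188 - (-0.001240)/14.204730 = -2.751101
Iteration 4:
  f(-2.751101) = 0.000000
  f'(-2.751101) = 14.203464
  x_4 = -2.751101 - 0.000000/14.203464 = -2.751101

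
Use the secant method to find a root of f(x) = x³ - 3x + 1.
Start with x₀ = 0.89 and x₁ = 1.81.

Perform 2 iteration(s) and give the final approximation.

f(x) = x³ - 3x + 1
x₀ = 0.89, x₁ = 1.81

Secant formula: x_{n+1} = x_n - f(x_n)(x_n - x_{n-1})/(f(x_n) - f(x_{n-1}))

Iteration 1:
  f(0.890000) = -0.965031
  f(1.810000) = 1.499741
  x_2 = 1.810000 - 1.499741×(1.810000 - 0.890000)/(1.499741 - (-0.965031))
       = 1.250207
Iteration 2:
  f(1.810000) = 1.499741
  f(1.250207) = -0.796525
  x_3 = 1.250207 - (-0.796525)×(1.250207 - 1.810000)/(-0.796525 - 1.499741)
       = 1.444387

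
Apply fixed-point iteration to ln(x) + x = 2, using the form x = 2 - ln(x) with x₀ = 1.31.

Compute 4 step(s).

Equation: ln(x) + x = 2
Fixed-point form: x = 2 - ln(x)
x₀ = 1.31

x_1 = g(1.310000) = 1.729973
x_2 = g(1.729973) = 1.451894
x_3 = g(1.451894) = 1.627131
x_4 = g(1.627131) = 1.513182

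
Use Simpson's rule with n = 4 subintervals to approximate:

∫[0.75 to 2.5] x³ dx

f(x) = x³
a = 0.75, b = 2.5, n = 4
h = (b - a)/n = 0.437500

Simpson's rule: (h/3)[f(x₀) + 4f(x₁) + 2f(x₂) + ... + f(xₙ)]

x_0 = 0.7500, f(x_0) = 0.421875, coefficient = 1
x_1 = 1.1875, f(x_1) = 1.674561, coefficient = 4
x_2 = 1.6250, f(x_2) = 4.291016, coefficient = 2
x_3 = 2.0625, f(x_3) = 8.773682, coefficient = 4
x_4 = 2.5000, f(x_4) = 15.625000, coefficient = 1

I ≈ (0.437500/3) × 66.421875 = 9.686523
Exact value: 9.686523
Error: 0.000000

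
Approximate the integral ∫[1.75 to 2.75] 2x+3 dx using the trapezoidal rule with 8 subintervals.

f(x) = 2x+3
a = 1.75, b = 2.75, n = 8
h = (b - a)/n = 0.125000

Trapezoidal rule: (h/2)[f(x₀) + 2f(x₁) + 2f(x₂) + ... + f(xₙ)]

x_0 = 1.7500, f(x_0) = 6.500000, coefficient = 1
x_1 = 1.8750, f(x_1) = 6.750000, coefficient = 2
x_2 = 2.0000, f(x_2) = 7.000000, coefficient = 2
x_3 = 2.1250, f(x_3) = 7.250000, coefficient = 2
x_4 = 2.2500, f(x_4) = 7.500000, coefficient = 2
x_5 = 2.3750, f(x_5) = 7.750000, coefficient = 2
x_6 = 2.5000, f(x_6) = 8.000000, coefficient = 2
x_7 = 2.6250, f(x_7) = 8.250000, coefficient = 2
x_8 = 2.7500, f(x_8) = 8.500000, coefficient = 1

I ≈ (0.125000/2) × 120.000000 = 7.500000
Exact value: 7.500000
Error: 0.000000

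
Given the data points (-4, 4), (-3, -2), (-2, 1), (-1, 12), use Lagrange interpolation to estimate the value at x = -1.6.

Lagrange interpolation formula:
P(x) = Σ yᵢ × Lᵢ(x)
where Lᵢ(x) = Π_{j≠i} (x - xⱼ)/(xᵢ - xⱼ)

L_0(-1.6) = (-1.6 - (-3))/(-4 - (-3)) × (-1.6 - (-2))/(-4 - (-2)) × (-1.6 - (-1))/(-4 - (-1)) = 0.056000
L_1(-1.6) = (-1.6 - (-4))/(-3 - (-4)) × (-1.6 - (-2))/(-3 - (-2)) × (-1.6 - (-1))/(-3 - (-1)) = -0.288000
L_2(-1.6) = (-1.6 - (-4))/(-2 - (-4)) × (-1.6 - (-3))/(-2 - (-3)) × (-1.6 - (-1))/(-2 - (-1)) = 1.008000
L_3(-1.6) = (-1.6 - (-4))/(-1 - (-4)) × (-1.6 - (-3))/(-1 - (-3)) × (-1.6 - (-2))/(-1 - (-2)) = 0.224000

P(-1.6) = 4×L_0(-1.6) + (-2)×L_1(-1.6) + 1×L_2(-1.6) + 12×L_3(-1.6)
P(-1.6) = 4.496000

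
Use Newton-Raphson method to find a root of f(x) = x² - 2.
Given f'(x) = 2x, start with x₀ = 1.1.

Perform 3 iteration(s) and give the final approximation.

f(x) = x² - 2
f'(x) = 2x
x₀ = 1.1

Newton-Raphson formula: x_{n+1} = x_n - f(x_n)/f'(x_n)

Iteration 1:
  f(1.100000) = -0.790000
  f'(1.100000) = 2.200000
  x_1 = 1.100000 - (-0.790000)/2.200000 = 1.459091
Iteration 2:
  f(1.459091) = 0.128946
  f'(1.459091) = 2.918182
  x_2 = 1.459091 - 0.128946/2.918182 = 1.414904
Iteration 3:
  f(1.414904) = 0.001953
  f'(1.414904) = 2.829807
  x_3 = 1.414904 - 0.001953/2.829807 = 1.414214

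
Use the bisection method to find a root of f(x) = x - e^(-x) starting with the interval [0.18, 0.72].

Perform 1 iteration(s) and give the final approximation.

f(x) = x - e^(-x)
Initial interval: [0.18, 0.72]

Iteration 1:
  c_1 = (0.180000 + 0.720000)/2 = 0.450000
  f(c_1) = f(0.450000) = -0.187628
  f(a) × f(c) ≥ 0, new interval: [0.450000, 0.720000]

After 1 iteration(s), the approximation is c_1 = 0.450000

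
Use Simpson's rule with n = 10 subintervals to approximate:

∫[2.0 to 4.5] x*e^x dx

f(x) = x*e^x
a = 2.0, b = 4.5, n = 10
h = (b - a)/n = 0.250000

Simpson's rule: (h/3)[f(x₀) + 4f(x₁) + 2f(x₂) + ... + f(xₙ)]

x_0 = 2.0000, f(x_0) = 14.778112, coefficient = 1
x_1 = 2.2500, f(x_1) = 21.347406, coefficient = 4
x_2 = 2.5000, f(x_2) = 30.456235, coefficient = 2
x_3 = 2.7500, f(x_3) = 43.017238, coefficient = 4
x_4 = 3.0000, f(x_4) = 60.256611, coefficient = 2
x_5 = 3.2500, f(x_5) = 83.818605, coefficient = 4
x_6 = 3.5000, f(x_6) = 115.904082, coefficient = 2
x_7 = 3.7500, f(x_7) = 159.454058, coefficient = 4
x_8 = 4.0000, f(x_8) = 218.392600, coefficient = 2
x_9 = 4.2500, f(x_9) = 297.948002, coefficient = 4
x_10 = 4.5000, f(x_10) = 405.077091, coefficient = 1

I ≈ (0.250000/3) × 3692.215490 = 307.684624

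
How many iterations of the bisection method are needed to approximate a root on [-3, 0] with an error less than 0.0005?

We need (b-a)/2^n ≤ 0.0005
(0 - (-3))/2^n ≤ 0.0005
3/2^n ≤ 0.0005
2^n ≥ 6000
n ≥ log₂(6000) = 12.55
n ≥ 13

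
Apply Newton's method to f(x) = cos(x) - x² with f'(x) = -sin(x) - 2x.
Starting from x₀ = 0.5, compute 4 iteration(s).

f(x) = cos(x) - x²
f'(x) = -sin(x) - 2x
x₀ = 0.5

Newton-Raphson formula: x_{n+1} = x_n - f(x_n)/f'(x_n)

Iteration 1:
  f(0.500000) = 0.627583
  f'(0.500000) = -1.479426
  x_1 = 0.500000 - 0.627583/(-1.479426) = 0.924207
Iteration 2:
  f(0.924207) = -0.251691
  f'(0.924207) = -2.646557
  x_2 = 0.924207 - (-0.251691)/(-2.646557) = 0.829106
Iteration 3:
  f(0.829106) = -0.011881
  f'(0.829106) = -2.395539
  x_3 = 0.829106 - (-0.011881)/(-2.395539) = 0.824146
Iteration 4:
  f(0.824146) = -0.000033
  f'(0.824146) = -2.382260
  x_4 = 0.824146 - (-0.000033)/(-2.382260) = 0.824132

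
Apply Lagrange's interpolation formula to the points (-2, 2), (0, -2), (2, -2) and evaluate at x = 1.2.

Lagrange interpolation formula:
P(x) = Σ yᵢ × Lᵢ(x)
where Lᵢ(x) = Π_{j≠i} (x - xⱼ)/(xᵢ - xⱼ)

L_0(1.2) = (1.2 - 0)/(-2 - 0) × (1.2 - 2)/(-2 - 2) = -0.120000
L_1(1.2) = (1.2 - (-2))/(0 - (-2)) × (1.2 - 2)/(0 - 2) = 0.640000
L_2(1.2) = (1.2 - (-2))/(2 - (-2)) × (1.2 - 0)/(2 - 0) = 0.480000

P(1.2) = 2×L_0(1.2) + (-2)×L_1(1.2) + (-2)×L_2(1.2)
P(1.2) = -2.480000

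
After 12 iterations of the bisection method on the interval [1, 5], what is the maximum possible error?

Bisection error bound: |error| ≤ (b-a)/2^n
|error| ≤ (5 - 1)/2^12 = 4/2^12
|error| ≤ 0.0009765625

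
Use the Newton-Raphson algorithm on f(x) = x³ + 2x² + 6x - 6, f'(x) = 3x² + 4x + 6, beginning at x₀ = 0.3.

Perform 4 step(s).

f(x) = x³ + 2x² + 6x - 6
f'(x) = 3x² + 4x + 6
x₀ = 0.3

Newton-Raphson formula: x_{n+1} = x_n - f(x_n)/f'(x_n)

Iteration 1:
  f(0.300000) = -3.993000
  f'(0.300000) = 7.470000
  x_1 = 0.300000 - (-3.993000)/7.470000 = 0.834538
Iteration 2:
  f(0.834538) = 0.981354
  f'(0.834538) = 11.427514
  x_2 = 0.834538 - 0.981354/11.427514 = 0.748662
Iteration 3:
  f(0.748662) = 0.032580
  f'(0.748662) = 10.676130
  x_3 = 0.748662 - 0.032580/10.676130 = 0.745610
Iteration 4:
  f(0.745610) = 0.000040
  f'(0.745610) = 10.650243
  x_4 = 0.745610 - 0.000040/10.650243 = 0.745606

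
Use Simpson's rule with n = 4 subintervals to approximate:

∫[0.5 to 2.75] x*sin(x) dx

f(x) = x*sin(x)
a = 0.5, b = 2.75, n = 4
h = (b - a)/n = 0.562500

Simpson's rule: (h/3)[f(x₀) + 4f(x₁) + 2f(x₂) + ... + f(xₙ)]

x_0 = 0.5000, f(x_0) = 0.239713, coefficient = 1
x_1 = 1.0625, f(x_1) = 0.928173, coefficient = 4
x_2 = 1.6250, f(x_2) = 1.622613, coefficient = 2
x_3 = 2.1875, f(x_3) = 1.784539, coefficient = 4
x_4 = 2.7500, f(x_4) = 1.049568, coefficient = 1

I ≈ (0.562500/3) × 15.385357 = 2.884754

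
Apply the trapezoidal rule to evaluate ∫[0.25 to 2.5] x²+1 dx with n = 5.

f(x) = x²+1
a = 0.25, b = 2.5, n = 5
h = (b - a)/n = 0.450000

Trapezoidal rule: (h/2)[f(x₀) + 2f(x₁) + 2f(x₂) + ... + f(xₙ)]

x_0 = 0.2500, f(x_0) = 1.062500, coefficient = 1
x_1 = 0.7000, f(x_1) = 1.490000, coefficient = 2
x_2 = 1.1500, f(x_2) = 2.322500, coefficient = 2
x_3 = 1.6000, f(x_3) = 3.560000, coefficient = 2
x_4 = 2.0500, f(x_4) = 5.202500, coefficient = 2
x_5 = 2.5000, f(x_5) = 7.250000, coefficient = 1

I ≈ (0.450000/2) × 33.462500 = 7.529063
Exact value: 7.453125
Error: 0.075938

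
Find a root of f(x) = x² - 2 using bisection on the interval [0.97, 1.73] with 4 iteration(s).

f(x) = x² - 2
Initial interval: [0.97, 1.73]

Iteration 1:
  c_1 = (0.970000 + 1.730000)/2 = 1.350000
  f(c_1) = f(1.350000) = -0.177500
  f(a) × f(c) ≥ 0, new interval: [1.350000, 1.730000]
Iteration 2:
  c_2 = (1.350000 + 1.730000)/2 = 1.540000
  f(c_2) = f(1.540000) = 0.371600
  f(a) × f(c) < 0, new interval: [1.350000, 1.540000]
Iteration 3:
  c_3 = (1.350000 + 1.540000)/2 = 1.445000
  f(c_3) = f(1.445000) = 0.088025
  f(a) × f(c) < 0, new interval: [1.350000, 1.445000]
Iteration 4:
  c_4 = (1.350000 + 1.445000)/2 = 1.397500
  f(c_4) = f(1.397500) = -0.046994
  f(a) × f(c) ≥ 0, new interval: [1.397500, 1.445000]

After 4 iteration(s), the approximation is c_4 = 1.397500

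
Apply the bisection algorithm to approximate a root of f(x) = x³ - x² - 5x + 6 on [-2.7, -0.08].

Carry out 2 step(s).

f(x) = x³ - x² - 5x + 6
Initial interval: [-2.7, -0.08]

Iteration 1:
  c_1 = (-2.700000 + (-0.080000))/2 = -1.390000
  f(c_1) = f(-1.390000) = 8.332281
  f(a) × f(c) < 0, new interval: [-2.700000, -1.390000]
Iteration 2:
  c_2 = (-2.700000 + (-1.390000))/2 = -2.045000
  f(c_2) = f(-2.045000) = 3.490734
  f(a) × f(c) < 0, new interval: [-2.700000, -2.045000]

After 2 iteration(s), the approximation is c_2 = -2.045000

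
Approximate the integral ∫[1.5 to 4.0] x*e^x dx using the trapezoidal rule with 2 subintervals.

f(x) = x*e^x
a = 1.5, b = 4.0, n = 2
h = (b - a)/n = 1.250000

Trapezoidal rule: (h/2)[f(x₀) + 2f(x₁) + 2f(x₂) + ... + f(xₙ)]

x_0 = 1.5000, f(x_0) = 6.722534, coefficient = 1
x_1 = 2.7500, f(x_1) = 43.017238, coefficient = 2
x_2 = 4.0000, f(x_2) = 218.392600, coefficient = 1

I ≈ (1.250000/2) × 311.149609 = 194.468506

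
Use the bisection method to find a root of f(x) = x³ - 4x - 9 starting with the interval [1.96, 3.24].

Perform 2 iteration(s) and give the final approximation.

f(x) = x³ - 4x - 9
Initial interval: [1.96, 3.24]

Iteration 1:
  c_1 = (1.960000 + 3.240000)/2 = 2.600000
  f(c_1) = f(2.600000) = -1.824000
  f(a) × f(c) ≥ 0, new interval: [2.600000, 3.240000]
Iteration 2:
  c_2 = (2.600000 + 3.240000)/2 = 2.920000
  f(c_2) = f(2.920000) = 4.217088
  f(a) × f(c) < 0, new interval: [2.600000, 2.920000]

After 2 iteration(s), the approximation is c_2 = 2.920000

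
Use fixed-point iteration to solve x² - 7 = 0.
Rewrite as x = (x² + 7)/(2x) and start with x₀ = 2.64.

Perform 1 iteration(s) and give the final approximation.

Equation: x² - 7 = 0
Fixed-point form: x = (x² + 7)/(2x)
x₀ = 2.64

x_1 = g(2.640000) = 2.645758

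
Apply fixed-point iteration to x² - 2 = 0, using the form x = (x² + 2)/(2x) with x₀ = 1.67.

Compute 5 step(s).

Equation: x² - 2 = 0
Fixed-point form: x = (x² + 2)/(2x)
x₀ = 1.67

x_1 = g(1.670000) = 1.433802
x_2 = g(1.433802) = 1.414347
x_3 = g(1.414347) = 1.414214
x_4 = g(1.414214) = 1.414214
x_5 = g(1.414214) = 1.414214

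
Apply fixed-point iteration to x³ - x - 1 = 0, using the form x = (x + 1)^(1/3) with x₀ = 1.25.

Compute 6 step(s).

Equation: x³ - x - 1 = 0
Fixed-point form: x = (x + 1)^(1/3)
x₀ = 1.25

x_1 = g(1.250000) = 1.310371
x_2 = g(1.310371) = 1.321987
x_3 = g(1.321987) = 1.324199
x_4 = g(1.324199) = 1.324619
x_5 = g(1.324619) = 1.324699
x_6 = g(1.324699) = 1.324714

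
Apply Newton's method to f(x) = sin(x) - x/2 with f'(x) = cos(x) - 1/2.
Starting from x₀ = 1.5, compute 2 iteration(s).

f(x) = sin(x) - x/2
f'(x) = cos(x) - 1/2
x₀ = 1.5

Newton-Raphson formula: x_{n+1} = x_n - f(x_n)/f'(x_n)

Iteration 1:
  f(1.500000) = 0.247495
  f'(1.500000) = -0.429263
  x_1 = 1.500000 - 0.247495/(-0.429263) = 2.076558
Iteration 2:
  f(2.076558) = -0.163473
  f'(2.076558) = -0.984474
  x_2 = 2.076558 - (-0.163473)/(-0.984474) = 1.910507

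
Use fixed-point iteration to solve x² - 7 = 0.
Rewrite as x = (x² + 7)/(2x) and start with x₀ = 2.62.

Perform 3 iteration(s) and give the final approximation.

Equation: x² - 7 = 0
Fixed-point form: x = (x² + 7)/(2x)
x₀ = 2.62

x_1 = g(2.620000) = 2.645878
x_2 = g(2.645878) = 2.645751
x_3 = g(2.645751) = 2.645751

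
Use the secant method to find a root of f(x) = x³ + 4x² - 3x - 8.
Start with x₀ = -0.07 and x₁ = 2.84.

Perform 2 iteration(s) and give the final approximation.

f(x) = x³ + 4x² - 3x - 8
x₀ = -0.07, x₁ = 2.84

Secant formula: x_{n+1} = x_n - f(x_n)(x_n - x_{n-1})/(f(x_n) - f(x_{n-1}))

Iteration 1:
  f(-0.070000) = -7.770743
  f(2.840000) = 38.648704
  x_2 = 2.840000 - 38.648704×(2.840000 - (-0.070000))/(38.648704 - (-7.770743))
       = 0.417142
Iteration 2:
  f(2.840000) = 38.648704
  f(0.417142) = -8.482810
  x_3 = 0.417142 - (-8.482810)×(0.417142 - 2.840000)/(-8.482810 - 38.648704)
       = 0.853212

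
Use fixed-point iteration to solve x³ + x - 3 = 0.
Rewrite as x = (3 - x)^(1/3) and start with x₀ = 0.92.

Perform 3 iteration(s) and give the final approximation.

Equation: x³ + x - 3 = 0
Fixed-point form: x = (3 - x)^(1/3)
x₀ = 0.92

x_1 = g(0.920000) = 1.276501
x_2 = g(1.276501) = 1.198957
x_3 = g(1.198957) = 1.216675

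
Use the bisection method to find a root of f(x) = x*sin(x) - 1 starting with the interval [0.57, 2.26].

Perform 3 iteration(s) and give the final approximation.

f(x) = x*sin(x) - 1
Initial interval: [0.57, 2.26]

Iteration 1:
  c_1 = (0.570000 + 2.260000)/2 = 1.415000
  f(c_1) = f(1.415000) = 0.397862
  f(a) × f(c) < 0, new interval: [0.570000, 1.415000]
Iteration 2:
  c_2 = (0.570000 + 1.415000)/2 = 0.992500
  f(c_2) = f(0.992500) = -0.168885
  f(a) × f(c) ≥ 0, new interval: [0.992500, 1.415000]
Iteration 3:
  c_3 = (0.992500 + 1.415000)/2 = 1.203750
  f(c_3) = f(1.203750) = 0.123570
  f(a) × f(c) < 0, new interval: [0.992500, 1.203750]

After 3 iteration(s), the approximation is c_3 = 1.203750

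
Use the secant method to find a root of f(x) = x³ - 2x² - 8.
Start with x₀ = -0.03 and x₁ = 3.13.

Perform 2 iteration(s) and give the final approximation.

f(x) = x³ - 2x² - 8
x₀ = -0.03, x₁ = 3.13

Secant formula: x_{n+1} = x_n - f(x_n)(x_n - x_{n-1})/(f(x_n) - f(x_{n-1}))

Iteration 1:
  f(-0.030000) = -8.001827
  f(3.130000) = 3.070497
  x_2 = 3.130000 - 3.070497×(3.130000 - (-0.030000))/(3.070497 - (-8.001827))
       = 2.253692
Iteration 2:
  f(3.130000) = 3.070497
  f(2.253692) = -6.711468
  x_3 = 2.253692 - (-6.711468)×(2.253692 - 3.130000)/(-6.711468 - 3.070497)
       = 2.854932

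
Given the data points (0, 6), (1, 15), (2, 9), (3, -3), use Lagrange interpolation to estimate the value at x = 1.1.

Lagrange interpolation formula:
P(x) = Σ yᵢ × Lᵢ(x)
where Lᵢ(x) = Π_{j≠i} (x - xⱼ)/(xᵢ - xⱼ)

L_0(1.1) = (1.1 - 1)/(0 - 1) × (1.1 - 2)/(0 - 2) × (1.1 - 3)/(0 - 3) = -0.028500
L_1(1.1) = (1.1 - 0)/(1 - 0) × (1.1 - 2)/(1 - 2) × (1.1 - 3)/(1 - 3) = 0.940500
L_2(1.1) = (1.1 - 0)/(2 - 0) × (1.1 - 1)/(2 - 1) × (1.1 - 3)/(2 - 3) = 0.104500
L_3(1.1) = (1.1 - 0)/(3 - 0) × (1.1 - 1)/(3 - 1) × (1.1 - 2)/(3 - 2) = -0.016500

P(1.1) = 6×L_0(1.1) + 15×L_1(1.1) + 9×L_2(1.1) + (-3)×L_3(1.1)
P(1.1) = 14.926500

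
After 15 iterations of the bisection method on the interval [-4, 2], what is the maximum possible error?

Bisection error bound: |error| ≤ (b-a)/2^n
|error| ≤ (2 - (-4))/2^15 = 6/2^15
|error| ≤ 0.0001831055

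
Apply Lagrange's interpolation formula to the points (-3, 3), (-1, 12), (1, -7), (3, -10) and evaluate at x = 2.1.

Lagrange interpolation formula:
P(x) = Σ yᵢ × Lᵢ(x)
where Lᵢ(x) = Π_{j≠i} (x - xⱼ)/(xᵢ - xⱼ)

L_0(2.1) = (2.1 - (-1))/(-3 - (-1)) × (2.1 - 1)/(-3 - 1) × (2.1 - 3)/(-3 - 3) = 0.063938
L_1(2.1) = (2.1 - (-3))/(-1 - (-3)) × (2.1 - 1)/(-1 - 1) × (2.1 - 3)/(-1 - 3) = -0.315562
L_2(2.1) = (2.1 - (-3))/(1 - (-3)) × (2.1 - (-1))/(1 - (-1)) × (2.1 - 3)/(1 - 3) = 0.889312
L_3(2.1) = (2.1 - (-3))/(3 - (-3)) × (2.1 - (-1))/(3 - (-1)) × (2.1 - 1)/(3 - 1) = 0.362312

P(2.1) = 3×L_0(2.1) + 12×L_1(2.1) + (-7)×L_2(2.1) + (-10)×L_3(2.1)
P(2.1) = -13.443250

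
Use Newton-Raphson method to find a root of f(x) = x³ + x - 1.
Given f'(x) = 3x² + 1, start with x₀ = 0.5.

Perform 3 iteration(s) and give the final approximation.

f(x) = x³ + x - 1
f'(x) = 3x² + 1
x₀ = 0.5

Newton-Raphson formula: x_{n+1} = x_n - f(x_n)/f'(x_n)

Iteration 1:
  f(0.500000) = -0.375000
  f'(0.500000) = 1.750000
  x_1 = 0.500000 - (-0.375000)/1.750000 = 0.714286
Iteration 2:
  f(0.714286) = 0.078717
  f'(0.714286) = 2.530612
  x_2 = 0.714286 - 0.078717/2.530612 = 0.683180
Iteration 3:
  f(0.683180) = 0.002043
  f'(0.683180) = 2.400204
  x_3 = 0.683180 - 0.002043/2.400204 = 0.682328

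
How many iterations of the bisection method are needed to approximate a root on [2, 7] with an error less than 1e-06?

We need (b-a)/2^n ≤ 1e-06
(7 - 2)/2^n ≤ 1e-06
5/2^n ≤ 1e-06
2^n ≥ 5000000
n ≥ log₂(5000000) = 22.25
n ≥ 23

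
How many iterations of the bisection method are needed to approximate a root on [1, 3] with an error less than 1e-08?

We need (b-a)/2^n ≤ 1e-08
(3 - 1)/2^n ≤ 1e-08
2/2^n ≤ 1e-08
2^n ≥ 200000000
n ≥ log₂(200000000) = 27.58
n ≥ 28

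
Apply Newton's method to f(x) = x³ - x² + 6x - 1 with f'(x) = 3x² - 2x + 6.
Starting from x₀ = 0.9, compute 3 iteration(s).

f(x) = x³ - x² + 6x - 1
f'(x) = 3x² - 2x + 6
x₀ = 0.9

Newton-Raphson formula: x_{n+1} = x_n - f(x_n)/f'(x_n)

Iteration 1:
  f(0.900000) = 4.319000
  f'(0.900000) = 6.630000
  x_1 = 0.900000 - 4.319000/6.630000 = 0.248567
Iteration 2:
  f(0.248567) = 0.444975
  f'(0.248567) = 5.688223
  x_2 = 0.248567 - 0.444975/5.688223 = 0.170340
Iteration 3:
  f(0.170340) = -0.002035
  f'(0.170340) = 5.746367
  x_3 = 0.170340 - (-0.002035)/5.746367 = 0.170694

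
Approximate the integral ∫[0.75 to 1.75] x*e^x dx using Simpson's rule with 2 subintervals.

f(x) = x*e^x
a = 0.75, b = 1.75, n = 2
h = (b - a)/n = 0.500000

Simpson's rule: (h/3)[f(x₀) + 4f(x₁) + 2f(x₂) + ... + f(xₙ)]

x_0 = 0.7500, f(x_0) = 1.587750, coefficient = 1
x_1 = 1.2500, f(x_1) = 4.362929, coefficient = 4
x_2 = 1.7500, f(x_2) = 10.070555, coefficient = 1

I ≈ (0.500000/3) × 29.110019 = 4.851670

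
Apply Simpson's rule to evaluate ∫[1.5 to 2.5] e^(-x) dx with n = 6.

f(x) = e^(-x)
a = 1.5, b = 2.5, n = 6
h = (b - a)/n = 0.166667

Simpson's rule: (h/3)[f(x₀) + 4f(x₁) + 2f(x₂) + ... + f(xₙ)]

x_0 = 1.5000, f(x_0) = 0.223130, coefficient = 1
x_1 = 1.6667, f(x_1) = 0.188876, coefficient = 4
x_2 = 1.8333, f(x_2) = 0.159880, coefficient = 2
x_3 = 2.0000, f(x_3) = 0.135335, coefficient = 4
x_4 = 2.1667, f(x_4) = 0.114559, coefficient = 2
x_5 = 2.3333, f(x_5) = 0.096972, coefficient = 4
x_6 = 2.5000, f(x_6) = 0.082085, coefficient = 1

I ≈ (0.166667/3) × 2.538824 = 0.141046
Exact value: 0.141045
Error: 0.000001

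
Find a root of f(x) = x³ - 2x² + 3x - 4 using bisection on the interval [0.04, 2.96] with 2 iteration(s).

f(x) = x³ - 2x² + 3x - 4
Initial interval: [0.04, 2.96]

Iteration 1:
  c_1 = (0.040000 + 2.960000)/2 = 1.500000
  f(c_1) = f(1.500000) = -0.625000
  f(a) × f(c) ≥ 0, new interval: [1.500000, 2.960000]
Iteration 2:
  c_2 = (1.500000 + 2.960000)/2 = 2.230000
  f(c_2) = f(2.230000) = 3.833767
  f(a) × f(c) < 0, new interval: [1.500000, 2.230000]

After 2 iteration(s), the approximation is c_2 = 2.230000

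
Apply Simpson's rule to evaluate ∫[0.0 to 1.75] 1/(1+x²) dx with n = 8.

f(x) = 1/(1+x²)
a = 0.0, b = 1.75, n = 8
h = (b - a)/n = 0.218750

Simpson's rule: (h/3)[f(x₀) + 4f(x₁) + 2f(x₂) + ... + f(xₙ)]

x_0 = 0.0000, f(x_0) = 1.000000, coefficient = 1
x_1 = 0.2188, f(x_1) = 0.954334, coefficient = 4
x_2 = 0.4375, f(x_2) = 0.839344, coefficient = 2
x_3 = 0.6562, f(x_3) = 0.698976, coefficient = 4
x_4 = 0.8750, f(x_4) = 0.566372, coefficient = 2
x_5 = 1.0938, f(x_5) = 0.455313, coefficient = 4
x_6 = 1.3125, f(x_6) = 0.367288, coefficient = 2
x_7 = 1.5312, f(x_7) = 0.298978, coefficient = 4
x_8 = 1.7500, f(x_8) = 0.246154, coefficient = 1

I ≈ (0.218750/3) × 14.422568 = 1.051646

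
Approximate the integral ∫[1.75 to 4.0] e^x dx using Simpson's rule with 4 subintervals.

f(x) = e^x
a = 1.75, b = 4.0, n = 4
h = (b - a)/n = 0.562500

Simpson's rule: (h/3)[f(x₀) + 4f(x₁) + 2f(x₂) + ... + f(xₙ)]

x_0 = 1.7500, f(x_0) = 5.754603, coefficient = 1
x_1 = 2.3125, f(x_1) = 10.099642, coefficient = 4
x_2 = 2.8750, f(x_2) = 17.725424, coefficient = 2
x_3 = 3.4375, f(x_3) = 31.109088, coefficient = 4
x_4 = 4.0000, f(x_4) = 54.598150, coefficient = 1

I ≈ (0.562500/3) × 260.638522 = 48.869723
Exact value: 48.843547
Error: 0.026176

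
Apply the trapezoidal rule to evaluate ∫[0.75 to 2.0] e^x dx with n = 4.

f(x) = e^x
a = 0.75, b = 2.0, n = 4
h = (b - a)/n = 0.312500

Trapezoidal rule: (h/2)[f(x₀) + 2f(x₁) + 2f(x₂) + ... + f(xₙ)]

x_0 = 0.7500, f(x_0) = 2.117000, coefficient = 1
x_1 = 1.0625, f(x_1) = 2.893596, coefficient = 2
x_2 = 1.3750, f(x_2) = 3.955077, coefficient = 2
x_3 = 1.6875, f(x_3) = 5.405949, coefficient = 2
x_4 = 2.0000, f(x_4) = 7.389056, coefficient = 1

I ≈ (0.312500/2) × 34.015299 = 5.314891
Exact value: 5.272056
Error: 0.042834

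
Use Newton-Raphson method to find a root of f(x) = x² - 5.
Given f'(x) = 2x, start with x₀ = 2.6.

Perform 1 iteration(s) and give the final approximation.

f(x) = x² - 5
f'(x) = 2x
x₀ = 2.6

Newton-Raphson formula: x_{n+1} = x_n - f(x_n)/f'(x_n)

Iteration 1:
  f(2.600000) = 1.760000
  f'(2.600000) = 5.200000
  x_1 = 2.600000 - 1.760000/5.200000 = 2.261538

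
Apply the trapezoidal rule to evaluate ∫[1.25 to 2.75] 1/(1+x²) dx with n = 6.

f(x) = 1/(1+x²)
a = 1.25, b = 2.75, n = 6
h = (b - a)/n = 0.250000

Trapezoidal rule: (h/2)[f(x₀) + 2f(x₁) + 2f(x₂) + ... + f(xₙ)]

x_0 = 1.2500, f(x_0) = 0.390244, coefficient = 1
x_1 = 1.5000, f(x_1) = 0.307692, coefficient = 2
x_2 = 1.7500, f(x_2) = 0.246154, coefficient = 2
x_3 = 2.0000, f(x_3) = 0.200000, coefficient = 2
x_4 = 2.2500, f(x_4) = 0.164948, coefficient = 2
x_5 = 2.5000, f(x_5) = 0.137931, coefficient = 2
x_6 = 2.7500, f(x_6) = 0.116788, coefficient = 1

I ≈ (0.250000/2) × 2.620484 = 0.327560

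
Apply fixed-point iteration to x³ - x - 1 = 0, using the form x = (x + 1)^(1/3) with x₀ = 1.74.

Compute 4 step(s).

Equation: x³ - x - 1 = 0
Fixed-point form: x = (x + 1)^(1/3)
x₀ = 1.74

x_1 = g(1.740000) = 1.399319
x_2 = g(1.399319) = 1.338739
x_3 = g(1.338739) = 1.327376
x_4 = g(1.327376) = 1.325223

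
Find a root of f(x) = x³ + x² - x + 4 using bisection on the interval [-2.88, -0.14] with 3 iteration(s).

f(x) = x³ + x² - x + 4
Initial interval: [-2.88, -0.14]

Iteration 1:
  c_1 = (-2.880000 + (-0.140000))/2 = -1.510000
  f(c_1) = f(-1.510000) = 4.347149
  f(a) × f(c) < 0, new interval: [-2.880000, -1.510000]
Iteration 2:
  c_2 = (-2.880000 + (-1.510000))/2 = -2.195000
  f(c_2) = f(-2.195000) = 0.437460
  f(a) × f(c) < 0, new interval: [-2.880000, -2.195000]
Iteration 3:
  c_3 = (-2.880000 + (-2.195000))/2 = -2.537500
  f(c_3) = f(-2.537500) = -3.362318
  f(a) × f(c) ≥ 0, new interval: [-2.537500, -2.195000]

After 3 iteration(s), the approximation is c_3 = -2.537500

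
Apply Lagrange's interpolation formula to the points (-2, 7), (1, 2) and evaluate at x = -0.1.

Lagrange interpolation formula:
P(x) = Σ yᵢ × Lᵢ(x)
where Lᵢ(x) = Π_{j≠i} (x - xⱼ)/(xᵢ - xⱼ)

L_0(-0.1) = (-0.1 - 1)/(-2 - 1) = 0.366667
L_1(-0.1) = (-0.1 - (-2))/(1 - (-2)) = 0.633333

P(-0.1) = 7×L_0(-0.1) + 2×L_1(-0.1)
P(-0.1) = 3.833333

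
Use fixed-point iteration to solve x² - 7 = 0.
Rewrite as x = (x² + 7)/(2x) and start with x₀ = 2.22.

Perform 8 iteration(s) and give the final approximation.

Equation: x² - 7 = 0
Fixed-point form: x = (x² + 7)/(2x)
x₀ = 2.22

x_1 = g(2.220000) = 2.686577
x_2 = g(2.686577) = 2.646062
x_3 = g(2.646062) = 2.645751
x_4 = g(2.645751) = 2.645751
x_5 = g(2.645751) = 2.645751
x_6 = g(2.645751) = 2.645751
x_7 = g(2.645751) = 2.645751
x_8 = g(2.645751) = 2.645751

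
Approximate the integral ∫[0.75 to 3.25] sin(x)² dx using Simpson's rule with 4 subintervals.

f(x) = sin(x)²
a = 0.75, b = 3.25, n = 4
h = (b - a)/n = 0.625000

Simpson's rule: (h/3)[f(x₀) + 4f(x₁) + 2f(x₂) + ... + f(xₙ)]

x_0 = 0.7500, f(x_0) = 0.464631, coefficient = 1
x_1 = 1.3750, f(x_1) = 0.962151, coefficient = 4
x_2 = 2.0000, f(x_2) = 0.826822, coefficient = 2
x_3 = 2.6250, f(x_3) = 0.243957, coefficient = 4
x_4 = 3.2500, f(x_4) = 0.011706, coefficient = 1

I ≈ (0.625000/3) × 6.954415 = 1.448836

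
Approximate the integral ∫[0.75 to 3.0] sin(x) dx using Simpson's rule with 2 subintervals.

f(x) = sin(x)
a = 0.75, b = 3.0, n = 2
h = (b - a)/n = 1.125000

Simpson's rule: (h/3)[f(x₀) + 4f(x₁) + 2f(x₂) + ... + f(xₙ)]

x_0 = 0.7500, f(x_0) = 0.681639, coefficient = 1
x_1 = 1.8750, f(x_1) = 0.954086, coefficient = 4
x_2 = 3.0000, f(x_2) = 0.141120, coefficient = 1

I ≈ (1.125000/3) × 4.639102 = 1.739663
Exact value: 1.721681
Error: 0.017982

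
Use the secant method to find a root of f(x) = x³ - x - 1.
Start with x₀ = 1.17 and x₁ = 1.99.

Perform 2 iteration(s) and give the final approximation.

f(x) = x³ - x - 1
x₀ = 1.17, x₁ = 1.99

Secant formula: x_{n+1} = x_n - f(x_n)(x_n - x_{n-1})/(f(x_n) - f(x_{n-1}))

Iteration 1:
  f(1.170000) = -0.568387
  f(1.990000) = 4.890599
  x_2 = 1.990000 - 4.890599×(1.990000 - 1.170000)/(4.890599 - (-0.568387))
       = 1.255378
Iteration 2:
  f(1.990000) = 4.890599
  f(1.255378) = -0.276935
  x_3 = 1.255378 - (-0.276935)×(1.255378 - 1.990000)/(-0.276935 - 4.890599)
       = 1.294747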